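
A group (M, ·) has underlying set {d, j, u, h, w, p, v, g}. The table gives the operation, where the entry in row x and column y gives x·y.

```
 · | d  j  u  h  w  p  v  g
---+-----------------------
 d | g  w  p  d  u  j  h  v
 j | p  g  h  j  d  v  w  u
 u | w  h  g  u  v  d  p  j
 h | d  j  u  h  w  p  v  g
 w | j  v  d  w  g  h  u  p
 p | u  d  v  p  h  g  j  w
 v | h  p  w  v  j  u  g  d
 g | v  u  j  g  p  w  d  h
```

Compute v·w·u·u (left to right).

u

v·w = j
j·u = h
h·u = u
(Structurally, M here is isomorphic to the quaternion group Q_8.)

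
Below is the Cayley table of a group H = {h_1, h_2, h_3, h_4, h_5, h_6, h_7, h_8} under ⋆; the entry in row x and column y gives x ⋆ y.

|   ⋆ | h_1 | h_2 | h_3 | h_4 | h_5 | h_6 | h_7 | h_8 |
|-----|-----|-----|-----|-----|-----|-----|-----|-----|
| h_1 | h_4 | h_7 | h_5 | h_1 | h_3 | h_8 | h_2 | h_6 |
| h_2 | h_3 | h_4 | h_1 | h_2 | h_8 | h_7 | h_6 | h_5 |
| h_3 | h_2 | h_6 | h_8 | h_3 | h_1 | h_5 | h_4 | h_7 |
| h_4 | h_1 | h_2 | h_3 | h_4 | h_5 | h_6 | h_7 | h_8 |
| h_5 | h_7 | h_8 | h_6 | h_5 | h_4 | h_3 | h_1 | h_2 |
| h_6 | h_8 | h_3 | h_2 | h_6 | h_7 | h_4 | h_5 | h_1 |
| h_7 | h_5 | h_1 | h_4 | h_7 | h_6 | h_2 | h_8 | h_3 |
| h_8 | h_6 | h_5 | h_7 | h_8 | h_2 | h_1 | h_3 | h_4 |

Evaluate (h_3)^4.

h_3^1 = h_3
h_3^2 = h_3 ⋆ h_3 = h_8
h_3^3 = h_8 ⋆ h_3 = h_7
h_3^4 = h_7 ⋆ h_3 = h_4

h_4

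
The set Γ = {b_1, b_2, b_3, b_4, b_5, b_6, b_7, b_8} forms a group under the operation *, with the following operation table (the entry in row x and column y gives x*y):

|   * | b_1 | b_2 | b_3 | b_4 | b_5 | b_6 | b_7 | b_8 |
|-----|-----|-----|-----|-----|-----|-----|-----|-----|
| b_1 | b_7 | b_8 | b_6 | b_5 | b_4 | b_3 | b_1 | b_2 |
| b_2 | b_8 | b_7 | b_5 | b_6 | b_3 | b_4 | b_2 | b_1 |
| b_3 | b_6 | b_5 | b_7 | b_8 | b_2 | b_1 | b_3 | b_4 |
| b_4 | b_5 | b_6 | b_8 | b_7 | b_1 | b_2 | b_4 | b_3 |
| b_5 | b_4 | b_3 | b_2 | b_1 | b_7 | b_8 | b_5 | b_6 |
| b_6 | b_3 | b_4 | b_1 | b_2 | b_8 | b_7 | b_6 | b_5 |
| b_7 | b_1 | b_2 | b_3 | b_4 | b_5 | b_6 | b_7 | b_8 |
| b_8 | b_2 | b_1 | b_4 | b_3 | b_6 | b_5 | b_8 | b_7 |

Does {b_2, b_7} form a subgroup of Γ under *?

Yes

{b_2, b_7} contains the identity b_7.
Checking products: every product of two elements of {b_2, b_7} (read from the table) lies in {b_2, b_7}, so the set is closed.
In a finite group, a nonempty closed subset is a subgroup. So {b_2, b_7} ≤ Γ.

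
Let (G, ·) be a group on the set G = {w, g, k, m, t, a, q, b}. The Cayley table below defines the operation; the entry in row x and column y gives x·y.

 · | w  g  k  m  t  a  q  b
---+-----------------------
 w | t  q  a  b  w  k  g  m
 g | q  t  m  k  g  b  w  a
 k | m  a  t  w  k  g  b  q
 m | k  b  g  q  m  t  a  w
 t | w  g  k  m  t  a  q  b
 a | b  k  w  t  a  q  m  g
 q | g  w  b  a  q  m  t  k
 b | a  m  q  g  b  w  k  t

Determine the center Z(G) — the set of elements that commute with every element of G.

{q, t}

An element z is central iff its row equals its column in the table.
For g: g·a = b ≠ k = a·g, so g ∉ Z.
Checking each element this way leaves Z(G) = {q, t}.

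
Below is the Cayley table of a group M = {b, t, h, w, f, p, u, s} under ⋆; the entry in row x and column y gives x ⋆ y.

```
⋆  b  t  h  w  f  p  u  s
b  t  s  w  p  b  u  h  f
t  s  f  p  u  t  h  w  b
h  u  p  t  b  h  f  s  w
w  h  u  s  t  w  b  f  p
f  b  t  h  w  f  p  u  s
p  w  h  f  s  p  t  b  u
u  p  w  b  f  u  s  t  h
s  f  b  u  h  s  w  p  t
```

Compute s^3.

s^1 = s
s^2 = s ⋆ s = t
s^3 = t ⋆ s = b
(Structurally, M here is isomorphic to the quaternion group Q_8.)

b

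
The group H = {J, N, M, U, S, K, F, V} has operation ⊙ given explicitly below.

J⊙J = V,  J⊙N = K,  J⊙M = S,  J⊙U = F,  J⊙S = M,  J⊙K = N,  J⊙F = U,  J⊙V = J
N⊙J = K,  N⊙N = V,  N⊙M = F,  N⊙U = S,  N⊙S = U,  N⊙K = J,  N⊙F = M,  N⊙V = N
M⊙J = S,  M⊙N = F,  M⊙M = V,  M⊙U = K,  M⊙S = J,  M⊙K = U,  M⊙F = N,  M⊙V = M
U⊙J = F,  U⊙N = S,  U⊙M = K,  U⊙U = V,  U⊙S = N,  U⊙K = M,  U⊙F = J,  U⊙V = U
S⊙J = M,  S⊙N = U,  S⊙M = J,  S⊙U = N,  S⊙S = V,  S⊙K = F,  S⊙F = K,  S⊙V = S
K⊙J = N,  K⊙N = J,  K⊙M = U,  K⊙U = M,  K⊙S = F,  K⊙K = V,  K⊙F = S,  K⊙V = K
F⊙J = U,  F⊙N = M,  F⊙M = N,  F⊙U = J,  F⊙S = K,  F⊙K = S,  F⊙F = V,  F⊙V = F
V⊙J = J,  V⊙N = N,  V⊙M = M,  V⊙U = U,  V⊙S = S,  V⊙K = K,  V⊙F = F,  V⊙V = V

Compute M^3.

M^1 = M
M^2 = M ⊙ M = V
M^3 = V ⊙ M = M

M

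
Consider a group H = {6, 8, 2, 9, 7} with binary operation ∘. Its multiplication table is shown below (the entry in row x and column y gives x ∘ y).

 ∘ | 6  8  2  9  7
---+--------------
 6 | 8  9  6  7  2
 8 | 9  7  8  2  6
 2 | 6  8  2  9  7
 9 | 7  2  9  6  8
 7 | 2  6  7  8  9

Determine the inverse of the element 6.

7

First locate the identity: row 2 matches the header, so 2 is the identity.
Scan row 6 for 2: 6 ∘ 7 = 2. Hence 6^(-1) = 7.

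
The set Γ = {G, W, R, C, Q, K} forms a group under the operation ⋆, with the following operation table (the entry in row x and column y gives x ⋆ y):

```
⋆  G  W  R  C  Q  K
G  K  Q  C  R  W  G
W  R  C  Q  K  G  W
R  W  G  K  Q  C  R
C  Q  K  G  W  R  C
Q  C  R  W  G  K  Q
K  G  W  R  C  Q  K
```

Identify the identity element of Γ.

The identity e satisfies e ⋆ x = x for all x, so its row in the table reproduces the column headers.
Row K reads: G, W, R, C, Q, K — exactly the header order. So K is the identity.

K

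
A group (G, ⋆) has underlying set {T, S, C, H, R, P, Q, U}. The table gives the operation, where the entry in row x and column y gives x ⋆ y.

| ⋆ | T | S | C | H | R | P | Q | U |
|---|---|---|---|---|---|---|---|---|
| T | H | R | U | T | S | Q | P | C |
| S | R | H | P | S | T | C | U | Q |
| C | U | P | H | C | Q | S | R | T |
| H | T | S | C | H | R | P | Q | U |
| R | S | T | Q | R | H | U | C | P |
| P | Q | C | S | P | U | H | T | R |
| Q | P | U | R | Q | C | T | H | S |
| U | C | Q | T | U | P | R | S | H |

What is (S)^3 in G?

S

S^1 = S
S^2 = S ⋆ S = H
S^3 = H ⋆ S = S
(Structurally, G here is isomorphic to the elementary abelian group (Z_2)^3.)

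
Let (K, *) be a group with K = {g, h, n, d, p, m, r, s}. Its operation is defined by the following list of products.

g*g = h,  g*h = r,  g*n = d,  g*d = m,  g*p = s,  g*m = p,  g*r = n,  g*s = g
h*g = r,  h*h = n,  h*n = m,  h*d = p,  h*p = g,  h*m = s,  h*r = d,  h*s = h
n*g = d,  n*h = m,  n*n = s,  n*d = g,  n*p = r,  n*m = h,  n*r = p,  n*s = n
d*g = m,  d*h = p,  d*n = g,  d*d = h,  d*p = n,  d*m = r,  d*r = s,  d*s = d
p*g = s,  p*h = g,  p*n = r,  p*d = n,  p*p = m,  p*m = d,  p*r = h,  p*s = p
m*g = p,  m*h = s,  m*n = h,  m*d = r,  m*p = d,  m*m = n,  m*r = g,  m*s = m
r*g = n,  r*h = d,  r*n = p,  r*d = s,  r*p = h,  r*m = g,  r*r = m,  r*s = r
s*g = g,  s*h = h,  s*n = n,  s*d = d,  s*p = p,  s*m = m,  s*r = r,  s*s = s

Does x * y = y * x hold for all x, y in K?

Yes

Check whether the table is symmetric across its main diagonal.
Every entry (row x, col y) equals the entry (row y, col x), so K is abelian.
(In fact K ≅ the cyclic group Z_8.)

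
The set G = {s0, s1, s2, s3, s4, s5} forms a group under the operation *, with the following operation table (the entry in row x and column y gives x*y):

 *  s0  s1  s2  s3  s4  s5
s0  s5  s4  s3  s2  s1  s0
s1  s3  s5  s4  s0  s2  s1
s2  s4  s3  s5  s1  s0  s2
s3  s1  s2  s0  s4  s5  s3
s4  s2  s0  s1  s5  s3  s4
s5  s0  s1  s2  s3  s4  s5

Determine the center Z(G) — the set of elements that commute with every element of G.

An element z is central iff its row equals its column in the table.
For s1: s1*s3 = s0 ≠ s2 = s3*s1, so s1 ∉ Z.
Checking each element this way leaves Z(G) = {s5}.

{s5}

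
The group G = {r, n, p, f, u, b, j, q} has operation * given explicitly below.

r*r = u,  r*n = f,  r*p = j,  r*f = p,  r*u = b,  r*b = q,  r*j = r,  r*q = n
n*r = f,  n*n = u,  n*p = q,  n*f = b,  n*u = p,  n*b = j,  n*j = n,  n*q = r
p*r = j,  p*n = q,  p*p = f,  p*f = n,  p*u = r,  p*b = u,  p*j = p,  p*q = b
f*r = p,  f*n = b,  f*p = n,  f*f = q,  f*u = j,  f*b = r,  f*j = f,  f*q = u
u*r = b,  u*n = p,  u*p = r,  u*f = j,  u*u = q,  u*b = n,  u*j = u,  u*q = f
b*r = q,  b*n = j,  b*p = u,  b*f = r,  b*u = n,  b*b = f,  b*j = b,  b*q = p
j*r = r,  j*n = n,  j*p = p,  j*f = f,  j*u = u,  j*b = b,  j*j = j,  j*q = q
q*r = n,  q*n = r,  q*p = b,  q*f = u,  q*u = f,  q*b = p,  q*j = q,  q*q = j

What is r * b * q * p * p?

f

r * b = q
q * q = j
j * p = p
p * p = f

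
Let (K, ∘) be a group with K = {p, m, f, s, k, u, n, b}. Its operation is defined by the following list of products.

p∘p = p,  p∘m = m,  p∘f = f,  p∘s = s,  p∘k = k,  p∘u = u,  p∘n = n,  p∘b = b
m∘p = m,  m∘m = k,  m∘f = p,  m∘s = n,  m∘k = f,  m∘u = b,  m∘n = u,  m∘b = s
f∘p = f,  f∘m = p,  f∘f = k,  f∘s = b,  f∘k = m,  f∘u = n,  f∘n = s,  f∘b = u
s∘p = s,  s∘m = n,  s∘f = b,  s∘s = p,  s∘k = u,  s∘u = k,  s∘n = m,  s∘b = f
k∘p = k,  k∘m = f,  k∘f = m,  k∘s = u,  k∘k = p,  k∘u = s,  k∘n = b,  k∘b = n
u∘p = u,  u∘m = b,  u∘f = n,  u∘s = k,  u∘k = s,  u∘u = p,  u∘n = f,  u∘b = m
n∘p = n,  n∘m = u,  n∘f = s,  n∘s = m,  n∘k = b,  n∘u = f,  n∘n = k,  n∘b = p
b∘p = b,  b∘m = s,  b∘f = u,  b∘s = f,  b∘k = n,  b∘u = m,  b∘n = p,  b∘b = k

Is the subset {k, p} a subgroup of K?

{k, p} contains the identity p.
Checking products: every product of two elements of {k, p} (read from the table) lies in {k, p}, so the set is closed.
In a finite group, a nonempty closed subset is a subgroup. So {k, p} ≤ K.

Yes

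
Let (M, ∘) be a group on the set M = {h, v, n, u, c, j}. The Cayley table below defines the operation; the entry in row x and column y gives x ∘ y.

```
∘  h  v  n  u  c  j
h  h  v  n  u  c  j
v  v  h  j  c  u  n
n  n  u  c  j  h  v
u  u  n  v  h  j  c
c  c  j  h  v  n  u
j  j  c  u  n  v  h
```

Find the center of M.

An element z is central iff its row equals its column in the table.
For v: v ∘ n = j ≠ u = n ∘ v, so v ∉ Z.
Checking each element this way leaves Z(M) = {h}.
(Structurally, M here is isomorphic to the symmetric group S_3.)

{h}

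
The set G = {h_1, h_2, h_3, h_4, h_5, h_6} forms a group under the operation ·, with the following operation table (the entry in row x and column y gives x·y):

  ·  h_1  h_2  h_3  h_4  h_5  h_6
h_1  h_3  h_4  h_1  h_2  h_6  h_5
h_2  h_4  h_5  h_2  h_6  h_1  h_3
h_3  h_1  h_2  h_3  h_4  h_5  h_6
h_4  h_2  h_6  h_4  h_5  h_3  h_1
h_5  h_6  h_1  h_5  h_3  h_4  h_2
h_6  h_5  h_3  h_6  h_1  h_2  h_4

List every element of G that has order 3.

Identity is h_3. Compute the order of each non-identity element by repeated multiplication:
  h_1: h_1 → h_3  (order 2)
  h_2: h_2 → h_5 → h_1 → h_4 → h_6 → h_3  (order 6)
  h_4: h_4 → h_5 → h_3  (order 3)
  h_5: h_5 → h_4 → h_3  (order 3)
  h_6: h_6 → h_4 → h_1 → h_5 → h_2 → h_3  (order 6)
Elements of order 3: {h_4, h_5}.

{h_4, h_5}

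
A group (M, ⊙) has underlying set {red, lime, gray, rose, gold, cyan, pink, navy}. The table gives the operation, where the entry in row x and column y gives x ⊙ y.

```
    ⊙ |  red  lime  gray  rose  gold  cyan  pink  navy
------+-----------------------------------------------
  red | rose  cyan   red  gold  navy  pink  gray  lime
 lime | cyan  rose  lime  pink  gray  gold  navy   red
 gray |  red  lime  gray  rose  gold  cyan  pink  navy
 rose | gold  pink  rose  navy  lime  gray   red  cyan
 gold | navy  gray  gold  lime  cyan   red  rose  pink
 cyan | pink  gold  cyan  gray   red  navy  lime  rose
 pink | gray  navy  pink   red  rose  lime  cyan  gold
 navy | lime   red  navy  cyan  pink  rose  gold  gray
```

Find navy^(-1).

First locate the identity: row gray matches the header, so gray is the identity.
Scan row navy for gray: navy ⊙ navy = gray. Hence navy^(-1) = navy.
(Structurally, M here is isomorphic to the cyclic group Z_8.)

navy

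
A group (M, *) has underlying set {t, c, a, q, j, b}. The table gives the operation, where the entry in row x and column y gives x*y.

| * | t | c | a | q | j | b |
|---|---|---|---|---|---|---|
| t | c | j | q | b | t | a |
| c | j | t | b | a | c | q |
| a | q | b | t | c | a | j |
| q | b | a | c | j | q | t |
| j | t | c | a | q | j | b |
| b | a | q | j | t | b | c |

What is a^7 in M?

a^1 = a
a^2 = a*a = t
a^3 = t*a = q
a^4 = q*a = c
a^5 = c*a = b
a^6 = b*a = j
a^7 = j*a = a

a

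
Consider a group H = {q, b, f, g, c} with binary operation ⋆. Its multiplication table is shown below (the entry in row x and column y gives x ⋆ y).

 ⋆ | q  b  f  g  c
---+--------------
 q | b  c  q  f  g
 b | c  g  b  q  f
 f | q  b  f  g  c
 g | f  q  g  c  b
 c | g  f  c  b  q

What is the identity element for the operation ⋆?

f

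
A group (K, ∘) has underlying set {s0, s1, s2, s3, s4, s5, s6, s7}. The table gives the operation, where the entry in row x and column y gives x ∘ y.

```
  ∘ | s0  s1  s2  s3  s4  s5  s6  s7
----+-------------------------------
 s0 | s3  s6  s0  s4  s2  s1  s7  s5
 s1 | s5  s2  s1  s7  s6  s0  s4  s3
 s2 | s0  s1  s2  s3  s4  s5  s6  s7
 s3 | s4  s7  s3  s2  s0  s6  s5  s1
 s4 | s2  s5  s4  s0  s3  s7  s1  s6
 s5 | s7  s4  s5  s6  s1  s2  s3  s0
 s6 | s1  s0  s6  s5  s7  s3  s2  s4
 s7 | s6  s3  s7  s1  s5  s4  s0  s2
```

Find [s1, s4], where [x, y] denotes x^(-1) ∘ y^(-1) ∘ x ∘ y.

s3

Identity is s2; from the table s1^(-1) = s1 and s4^(-1) = s0.
s1 ∘ s0 = s5
s5 ∘ s1 = s4
s4 ∘ s4 = s3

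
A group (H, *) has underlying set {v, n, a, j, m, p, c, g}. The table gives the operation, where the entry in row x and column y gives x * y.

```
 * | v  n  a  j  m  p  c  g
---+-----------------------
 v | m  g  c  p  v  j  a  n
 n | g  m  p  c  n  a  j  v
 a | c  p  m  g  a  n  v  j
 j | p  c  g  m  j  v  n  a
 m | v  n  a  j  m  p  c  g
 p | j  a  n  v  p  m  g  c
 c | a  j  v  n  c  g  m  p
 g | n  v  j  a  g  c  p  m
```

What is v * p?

j

Read row v, column p: v * p = j.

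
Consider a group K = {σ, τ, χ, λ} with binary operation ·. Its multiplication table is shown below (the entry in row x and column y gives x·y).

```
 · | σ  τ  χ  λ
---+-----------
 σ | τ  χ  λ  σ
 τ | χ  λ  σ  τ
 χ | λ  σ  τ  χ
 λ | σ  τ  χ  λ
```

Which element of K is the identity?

The identity e satisfies e·x = x for all x, so its row in the table reproduces the column headers.
Row λ reads: σ, τ, χ, λ — exactly the header order. So λ is the identity.

λ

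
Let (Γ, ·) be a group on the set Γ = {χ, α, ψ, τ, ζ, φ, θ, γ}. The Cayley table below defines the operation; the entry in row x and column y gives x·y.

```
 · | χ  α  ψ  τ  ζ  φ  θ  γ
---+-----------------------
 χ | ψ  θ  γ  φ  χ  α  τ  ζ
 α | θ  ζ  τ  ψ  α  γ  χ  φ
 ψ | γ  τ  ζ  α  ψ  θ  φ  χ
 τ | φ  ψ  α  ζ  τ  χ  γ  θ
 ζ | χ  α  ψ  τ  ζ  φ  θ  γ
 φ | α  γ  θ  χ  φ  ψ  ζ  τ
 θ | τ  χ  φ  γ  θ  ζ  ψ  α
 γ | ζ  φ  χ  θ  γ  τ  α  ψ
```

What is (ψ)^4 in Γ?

ψ^1 = ψ
ψ^2 = ψ·ψ = ζ
ψ^3 = ζ·ψ = ψ
ψ^4 = ψ·ψ = ζ

ζ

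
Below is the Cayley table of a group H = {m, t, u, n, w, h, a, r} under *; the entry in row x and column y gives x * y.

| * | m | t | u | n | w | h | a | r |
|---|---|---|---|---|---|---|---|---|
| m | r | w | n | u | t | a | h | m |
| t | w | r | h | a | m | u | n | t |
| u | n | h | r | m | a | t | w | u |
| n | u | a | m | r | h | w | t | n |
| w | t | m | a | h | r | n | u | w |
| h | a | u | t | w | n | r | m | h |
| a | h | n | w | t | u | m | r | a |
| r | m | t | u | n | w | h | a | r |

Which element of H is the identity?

r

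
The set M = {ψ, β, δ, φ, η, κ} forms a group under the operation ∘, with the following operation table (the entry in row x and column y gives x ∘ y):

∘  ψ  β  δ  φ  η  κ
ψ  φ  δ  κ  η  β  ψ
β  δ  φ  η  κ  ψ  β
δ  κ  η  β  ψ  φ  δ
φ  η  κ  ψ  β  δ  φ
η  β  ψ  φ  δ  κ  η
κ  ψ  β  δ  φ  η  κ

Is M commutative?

Check whether the table is symmetric across its main diagonal.
Every entry (row x, col y) equals the entry (row y, col x), so M is abelian.

Yes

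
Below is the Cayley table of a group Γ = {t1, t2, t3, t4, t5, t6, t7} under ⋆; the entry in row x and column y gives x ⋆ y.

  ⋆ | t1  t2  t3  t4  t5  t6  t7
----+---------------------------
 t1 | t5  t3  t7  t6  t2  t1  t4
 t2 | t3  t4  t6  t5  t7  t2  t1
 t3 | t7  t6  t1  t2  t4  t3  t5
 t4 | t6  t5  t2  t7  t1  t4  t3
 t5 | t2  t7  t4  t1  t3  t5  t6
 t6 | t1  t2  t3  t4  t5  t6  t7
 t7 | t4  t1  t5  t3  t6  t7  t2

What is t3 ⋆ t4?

Read row t3, column t4: t3 ⋆ t4 = t2.

t2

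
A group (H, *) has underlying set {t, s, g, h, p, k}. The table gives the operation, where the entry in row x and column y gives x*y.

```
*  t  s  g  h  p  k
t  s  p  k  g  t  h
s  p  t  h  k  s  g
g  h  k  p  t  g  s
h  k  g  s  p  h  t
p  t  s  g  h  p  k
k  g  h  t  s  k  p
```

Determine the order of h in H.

The identity element is p (its row matches the header).
h^1 = h
h^2 = h*h = p
The first power of h equal to the identity is h^2, so ord(h) = 2.

2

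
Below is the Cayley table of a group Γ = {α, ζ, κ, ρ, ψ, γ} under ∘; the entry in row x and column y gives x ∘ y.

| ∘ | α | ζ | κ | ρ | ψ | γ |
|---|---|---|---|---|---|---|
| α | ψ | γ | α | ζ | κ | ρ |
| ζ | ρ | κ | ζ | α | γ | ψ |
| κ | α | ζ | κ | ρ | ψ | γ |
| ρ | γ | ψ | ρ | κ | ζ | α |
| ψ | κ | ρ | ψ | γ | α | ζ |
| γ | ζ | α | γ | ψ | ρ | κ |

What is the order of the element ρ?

2

The identity element is κ (its row matches the header).
ρ^1 = ρ
ρ^2 = ρ ∘ ρ = κ
The first power of ρ equal to the identity is ρ^2, so ord(ρ) = 2.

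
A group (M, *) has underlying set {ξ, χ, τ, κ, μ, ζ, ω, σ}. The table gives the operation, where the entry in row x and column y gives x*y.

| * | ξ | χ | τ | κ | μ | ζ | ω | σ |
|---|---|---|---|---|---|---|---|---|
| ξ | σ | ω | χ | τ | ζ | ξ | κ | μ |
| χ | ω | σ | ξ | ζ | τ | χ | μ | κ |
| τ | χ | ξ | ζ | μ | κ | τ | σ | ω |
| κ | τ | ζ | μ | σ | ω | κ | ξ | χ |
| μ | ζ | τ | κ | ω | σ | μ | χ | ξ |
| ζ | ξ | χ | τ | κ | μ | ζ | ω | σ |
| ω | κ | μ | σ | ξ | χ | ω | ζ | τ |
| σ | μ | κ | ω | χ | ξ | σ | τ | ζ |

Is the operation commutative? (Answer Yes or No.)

Check whether the table is symmetric across its main diagonal.
Every entry (row x, col y) equals the entry (row y, col x), so M is abelian.
(In fact M ≅ Z_2 x Z_4.)

Yes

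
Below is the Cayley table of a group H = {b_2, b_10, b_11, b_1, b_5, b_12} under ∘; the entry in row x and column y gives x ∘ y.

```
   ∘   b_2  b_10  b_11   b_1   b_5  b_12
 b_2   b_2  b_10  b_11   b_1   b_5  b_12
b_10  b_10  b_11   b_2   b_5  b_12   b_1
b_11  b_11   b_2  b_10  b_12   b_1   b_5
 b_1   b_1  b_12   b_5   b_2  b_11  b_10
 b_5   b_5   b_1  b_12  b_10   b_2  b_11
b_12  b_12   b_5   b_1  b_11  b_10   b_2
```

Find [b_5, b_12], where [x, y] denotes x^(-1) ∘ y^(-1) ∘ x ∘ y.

b_10

Identity is b_2; from the table b_5^(-1) = b_5 and b_12^(-1) = b_12.
b_5 ∘ b_12 = b_11
b_11 ∘ b_5 = b_1
b_1 ∘ b_12 = b_10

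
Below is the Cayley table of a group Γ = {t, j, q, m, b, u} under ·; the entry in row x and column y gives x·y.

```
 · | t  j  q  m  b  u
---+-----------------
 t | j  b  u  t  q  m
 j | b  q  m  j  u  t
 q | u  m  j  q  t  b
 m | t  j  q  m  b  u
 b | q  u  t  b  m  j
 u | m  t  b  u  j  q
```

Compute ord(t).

The identity element is m (its row matches the header).
t^1 = t
t^2 = t·t = j
t^3 = j·t = b
t^4 = b·t = q
t^5 = q·t = u
t^6 = u·t = m
The first power of t equal to the identity is t^6, so ord(t) = 6.
(Structurally, Γ here is isomorphic to the cyclic group Z_6.)

6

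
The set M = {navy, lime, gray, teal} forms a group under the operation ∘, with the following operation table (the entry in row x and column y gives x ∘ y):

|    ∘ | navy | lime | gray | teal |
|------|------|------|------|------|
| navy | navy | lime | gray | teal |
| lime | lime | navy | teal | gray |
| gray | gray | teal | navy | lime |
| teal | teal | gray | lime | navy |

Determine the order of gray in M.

2

The identity element is navy (its row matches the header).
gray^1 = gray
gray^2 = gray ∘ gray = navy
The first power of gray equal to the identity is gray^2, so ord(gray) = 2.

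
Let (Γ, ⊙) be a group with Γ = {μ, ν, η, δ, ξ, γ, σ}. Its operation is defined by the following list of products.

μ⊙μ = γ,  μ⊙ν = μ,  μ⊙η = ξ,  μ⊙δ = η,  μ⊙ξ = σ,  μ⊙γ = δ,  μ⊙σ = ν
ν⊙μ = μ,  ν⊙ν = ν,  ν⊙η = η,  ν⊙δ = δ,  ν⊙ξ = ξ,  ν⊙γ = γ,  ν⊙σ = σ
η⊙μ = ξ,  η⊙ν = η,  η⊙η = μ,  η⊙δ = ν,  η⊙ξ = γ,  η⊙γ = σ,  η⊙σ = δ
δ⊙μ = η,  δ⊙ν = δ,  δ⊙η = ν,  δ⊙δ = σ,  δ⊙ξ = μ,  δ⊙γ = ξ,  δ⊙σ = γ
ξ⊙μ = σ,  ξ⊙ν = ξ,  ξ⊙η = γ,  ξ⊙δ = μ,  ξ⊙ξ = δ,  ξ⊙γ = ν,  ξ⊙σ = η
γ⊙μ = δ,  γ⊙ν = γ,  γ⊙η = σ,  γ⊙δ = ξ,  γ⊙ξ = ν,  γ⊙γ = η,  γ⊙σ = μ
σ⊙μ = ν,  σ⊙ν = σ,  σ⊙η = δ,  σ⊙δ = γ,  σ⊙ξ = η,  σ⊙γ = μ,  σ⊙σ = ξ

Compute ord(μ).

The identity element is ν (its row matches the header).
μ^1 = μ
μ^2 = μ ⊙ μ = γ
μ^3 = γ ⊙ μ = δ
μ^4 = δ ⊙ μ = η
μ^5 = η ⊙ μ = ξ
μ^6 = ξ ⊙ μ = σ
μ^7 = σ ⊙ μ = ν
The first power of μ equal to the identity is μ^7, so ord(μ) = 7.

7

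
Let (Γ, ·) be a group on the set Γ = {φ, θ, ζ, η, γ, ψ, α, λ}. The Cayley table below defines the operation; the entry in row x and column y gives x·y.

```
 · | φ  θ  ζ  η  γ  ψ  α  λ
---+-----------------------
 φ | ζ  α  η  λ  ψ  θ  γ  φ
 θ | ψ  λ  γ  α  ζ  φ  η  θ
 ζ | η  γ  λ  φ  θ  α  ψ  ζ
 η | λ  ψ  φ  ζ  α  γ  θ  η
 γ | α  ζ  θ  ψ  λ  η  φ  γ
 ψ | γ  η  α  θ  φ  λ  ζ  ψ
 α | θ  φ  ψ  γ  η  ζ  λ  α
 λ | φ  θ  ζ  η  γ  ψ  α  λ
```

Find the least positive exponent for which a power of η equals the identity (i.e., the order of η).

The identity element is λ (its row matches the header).
η^1 = η
η^2 = η·η = ζ
η^3 = ζ·η = φ
η^4 = φ·η = λ
The first power of η equal to the identity is η^4, so ord(η) = 4.
(Structurally, Γ here is isomorphic to the dihedral group D_4.)

4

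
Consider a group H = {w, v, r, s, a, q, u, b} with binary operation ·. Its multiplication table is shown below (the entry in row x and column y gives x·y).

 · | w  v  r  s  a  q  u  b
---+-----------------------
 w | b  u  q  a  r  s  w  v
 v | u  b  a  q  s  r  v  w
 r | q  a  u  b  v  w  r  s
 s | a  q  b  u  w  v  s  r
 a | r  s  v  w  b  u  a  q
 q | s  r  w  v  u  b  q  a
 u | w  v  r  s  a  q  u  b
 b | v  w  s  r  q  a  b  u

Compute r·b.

Read row r, column b: r·b = s.

s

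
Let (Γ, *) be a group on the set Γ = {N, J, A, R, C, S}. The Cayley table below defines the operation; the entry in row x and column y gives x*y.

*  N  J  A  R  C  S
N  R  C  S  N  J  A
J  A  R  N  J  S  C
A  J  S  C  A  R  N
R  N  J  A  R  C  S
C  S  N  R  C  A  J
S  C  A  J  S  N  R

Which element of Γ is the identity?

R

The identity e satisfies e*x = x for all x, so its row in the table reproduces the column headers.
Row R reads: N, J, A, R, C, S — exactly the header order. So R is the identity.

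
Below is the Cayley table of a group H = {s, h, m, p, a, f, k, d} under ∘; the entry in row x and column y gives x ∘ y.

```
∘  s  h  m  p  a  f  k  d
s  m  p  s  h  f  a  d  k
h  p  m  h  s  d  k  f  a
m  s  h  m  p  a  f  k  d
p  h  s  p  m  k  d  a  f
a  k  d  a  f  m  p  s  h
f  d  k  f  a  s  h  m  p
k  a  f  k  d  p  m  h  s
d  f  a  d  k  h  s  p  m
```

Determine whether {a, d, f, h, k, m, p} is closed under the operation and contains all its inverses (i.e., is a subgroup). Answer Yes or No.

No

f ∘ a = s, which is not in {a, d, f, h, k, m, p}.
The subset is not closed under ∘, so it is not a subgroup.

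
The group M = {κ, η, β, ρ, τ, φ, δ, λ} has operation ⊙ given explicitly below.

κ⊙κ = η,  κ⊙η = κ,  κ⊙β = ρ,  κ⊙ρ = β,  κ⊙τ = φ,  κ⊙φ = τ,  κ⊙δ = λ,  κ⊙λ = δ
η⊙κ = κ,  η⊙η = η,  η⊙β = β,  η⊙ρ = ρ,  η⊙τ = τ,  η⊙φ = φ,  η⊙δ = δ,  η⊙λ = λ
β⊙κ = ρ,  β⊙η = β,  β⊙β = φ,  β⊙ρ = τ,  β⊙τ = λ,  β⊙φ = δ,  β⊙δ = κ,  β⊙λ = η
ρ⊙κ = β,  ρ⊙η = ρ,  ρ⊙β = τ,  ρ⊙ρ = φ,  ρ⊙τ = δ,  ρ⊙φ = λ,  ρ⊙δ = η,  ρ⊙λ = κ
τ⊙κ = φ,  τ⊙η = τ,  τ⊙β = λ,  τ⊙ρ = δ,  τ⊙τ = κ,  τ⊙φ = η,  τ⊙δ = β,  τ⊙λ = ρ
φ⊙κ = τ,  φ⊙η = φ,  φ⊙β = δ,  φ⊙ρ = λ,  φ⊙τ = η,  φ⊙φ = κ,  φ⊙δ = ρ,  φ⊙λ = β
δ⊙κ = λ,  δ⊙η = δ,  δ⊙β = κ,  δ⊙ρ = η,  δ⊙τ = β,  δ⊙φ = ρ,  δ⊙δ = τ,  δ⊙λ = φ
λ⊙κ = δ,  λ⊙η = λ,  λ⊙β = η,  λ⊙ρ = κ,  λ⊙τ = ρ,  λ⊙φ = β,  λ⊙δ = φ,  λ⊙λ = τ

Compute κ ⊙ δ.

λ

Read row κ, column δ: κ ⊙ δ = λ.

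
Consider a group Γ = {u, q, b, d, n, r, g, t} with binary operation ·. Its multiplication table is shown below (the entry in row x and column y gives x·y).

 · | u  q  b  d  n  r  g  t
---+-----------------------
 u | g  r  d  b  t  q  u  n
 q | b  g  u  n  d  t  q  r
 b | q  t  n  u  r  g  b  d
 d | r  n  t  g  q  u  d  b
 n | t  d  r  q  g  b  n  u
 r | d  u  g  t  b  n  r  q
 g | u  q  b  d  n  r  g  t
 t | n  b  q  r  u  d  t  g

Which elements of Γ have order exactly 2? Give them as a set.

Identity is g. Compute the order of each non-identity element by repeated multiplication:
  u: u → g  (order 2)
  q: q → g  (order 2)
  b: b → n → r → g  (order 4)
  d: d → g  (order 2)
  n: n → g  (order 2)
  r: r → n → b → g  (order 4)
  t: t → g  (order 2)
Elements of order 2: {d, n, q, t, u}.
(Structurally, Γ here is isomorphic to the dihedral group D_4.)

{d, n, q, t, u}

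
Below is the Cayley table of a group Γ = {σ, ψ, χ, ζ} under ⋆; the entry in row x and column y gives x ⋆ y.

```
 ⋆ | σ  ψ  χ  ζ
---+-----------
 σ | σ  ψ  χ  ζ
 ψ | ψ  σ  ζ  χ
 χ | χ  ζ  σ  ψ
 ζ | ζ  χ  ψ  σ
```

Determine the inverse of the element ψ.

ψ

First locate the identity: row σ matches the header, so σ is the identity.
Scan row ψ for σ: ψ ⋆ ψ = σ. Hence ψ^(-1) = ψ.
(Structurally, Γ here is isomorphic to the Klein four-group V_4.)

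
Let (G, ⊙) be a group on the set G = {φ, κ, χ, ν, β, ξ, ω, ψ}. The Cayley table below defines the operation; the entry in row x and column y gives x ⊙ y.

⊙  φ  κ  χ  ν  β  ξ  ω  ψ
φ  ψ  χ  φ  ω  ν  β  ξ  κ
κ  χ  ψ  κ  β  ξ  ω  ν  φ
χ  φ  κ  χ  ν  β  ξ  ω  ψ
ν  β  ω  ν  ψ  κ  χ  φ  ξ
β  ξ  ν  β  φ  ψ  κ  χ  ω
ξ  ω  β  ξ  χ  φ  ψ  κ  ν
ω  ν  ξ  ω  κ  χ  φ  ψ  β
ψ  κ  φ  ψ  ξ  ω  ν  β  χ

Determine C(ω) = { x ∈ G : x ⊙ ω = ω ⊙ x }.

Compare row ω with column ω entry by entry.
β ⊙ ω = χ = ω ⊙ β, so β commutes with ω.
ν ⊙ ω = φ but ω ⊙ ν = κ, so ν does not.
Collecting the elements that commute with ω: C(ω) = {β, χ, ψ, ω}.

{β, χ, ψ, ω}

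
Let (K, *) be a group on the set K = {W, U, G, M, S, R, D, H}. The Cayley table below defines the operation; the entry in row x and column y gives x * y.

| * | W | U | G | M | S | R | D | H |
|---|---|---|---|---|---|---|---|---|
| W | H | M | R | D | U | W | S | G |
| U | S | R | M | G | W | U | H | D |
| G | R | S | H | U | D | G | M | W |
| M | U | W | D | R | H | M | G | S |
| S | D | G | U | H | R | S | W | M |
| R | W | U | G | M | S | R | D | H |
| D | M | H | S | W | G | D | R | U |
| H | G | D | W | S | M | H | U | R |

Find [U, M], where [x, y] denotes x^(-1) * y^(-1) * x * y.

H

Identity is R; from the table U^(-1) = U and M^(-1) = M.
U * M = G
G * U = S
S * M = H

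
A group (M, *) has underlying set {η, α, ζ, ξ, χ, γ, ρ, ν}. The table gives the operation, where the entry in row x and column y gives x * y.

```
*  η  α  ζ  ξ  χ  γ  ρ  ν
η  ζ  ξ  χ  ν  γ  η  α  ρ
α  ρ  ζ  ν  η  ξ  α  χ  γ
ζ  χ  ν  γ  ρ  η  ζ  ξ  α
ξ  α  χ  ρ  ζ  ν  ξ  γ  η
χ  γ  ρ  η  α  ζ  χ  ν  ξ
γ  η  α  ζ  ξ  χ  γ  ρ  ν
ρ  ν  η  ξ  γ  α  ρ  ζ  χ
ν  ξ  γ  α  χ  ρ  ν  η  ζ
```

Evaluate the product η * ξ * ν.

ζ

η * ξ = ν
ν * ν = ζ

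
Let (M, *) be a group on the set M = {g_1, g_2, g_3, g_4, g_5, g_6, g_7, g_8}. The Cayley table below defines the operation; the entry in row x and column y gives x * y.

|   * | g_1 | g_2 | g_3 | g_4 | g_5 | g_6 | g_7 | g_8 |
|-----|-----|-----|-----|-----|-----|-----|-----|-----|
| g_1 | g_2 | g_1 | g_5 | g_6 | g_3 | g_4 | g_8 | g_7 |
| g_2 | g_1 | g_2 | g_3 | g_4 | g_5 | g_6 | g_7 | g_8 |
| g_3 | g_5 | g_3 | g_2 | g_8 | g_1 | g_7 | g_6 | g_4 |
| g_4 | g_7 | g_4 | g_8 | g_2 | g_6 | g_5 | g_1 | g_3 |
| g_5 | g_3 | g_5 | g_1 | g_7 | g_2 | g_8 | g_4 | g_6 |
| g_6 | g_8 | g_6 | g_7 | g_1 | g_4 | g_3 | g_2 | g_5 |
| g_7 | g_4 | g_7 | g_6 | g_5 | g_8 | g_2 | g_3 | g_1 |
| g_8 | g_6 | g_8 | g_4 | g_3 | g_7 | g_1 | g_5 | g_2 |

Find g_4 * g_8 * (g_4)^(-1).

The identity is g_2. In row g_4, the entry g_2 sits in column g_4, so g_4^(-1) = g_4.
g_4 * g_8 = g_3
g_3 * g_4 = g_8

g_8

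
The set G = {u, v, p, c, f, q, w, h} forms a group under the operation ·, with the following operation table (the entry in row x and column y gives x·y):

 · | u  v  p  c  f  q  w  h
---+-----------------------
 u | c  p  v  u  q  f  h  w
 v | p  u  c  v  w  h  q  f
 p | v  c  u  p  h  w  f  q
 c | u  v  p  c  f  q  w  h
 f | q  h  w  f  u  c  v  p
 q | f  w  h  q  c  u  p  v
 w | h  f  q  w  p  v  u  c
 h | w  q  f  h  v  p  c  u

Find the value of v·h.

Read row v, column h: v·h = f.

f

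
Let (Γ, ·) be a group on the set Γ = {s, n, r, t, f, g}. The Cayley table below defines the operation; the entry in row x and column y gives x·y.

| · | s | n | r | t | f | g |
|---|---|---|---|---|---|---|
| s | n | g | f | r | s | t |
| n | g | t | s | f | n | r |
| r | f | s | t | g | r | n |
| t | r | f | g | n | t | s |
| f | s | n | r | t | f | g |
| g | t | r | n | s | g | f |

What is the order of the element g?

2

The identity element is f (its row matches the header).
g^1 = g
g^2 = g·g = f
The first power of g equal to the identity is g^2, so ord(g) = 2.
(Structurally, Γ here is isomorphic to the cyclic group Z_6.)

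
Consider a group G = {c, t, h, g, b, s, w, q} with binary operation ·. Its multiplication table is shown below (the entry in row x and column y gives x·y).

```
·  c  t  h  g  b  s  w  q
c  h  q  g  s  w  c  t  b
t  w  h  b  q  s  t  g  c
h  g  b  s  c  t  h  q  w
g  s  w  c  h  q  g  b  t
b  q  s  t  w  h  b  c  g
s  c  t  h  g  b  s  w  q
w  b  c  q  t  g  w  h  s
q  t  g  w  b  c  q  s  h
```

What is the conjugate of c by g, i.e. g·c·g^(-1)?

c

The identity is s. In row g, the entry s sits in column c, so g^(-1) = c.
g·c = s
s·c = c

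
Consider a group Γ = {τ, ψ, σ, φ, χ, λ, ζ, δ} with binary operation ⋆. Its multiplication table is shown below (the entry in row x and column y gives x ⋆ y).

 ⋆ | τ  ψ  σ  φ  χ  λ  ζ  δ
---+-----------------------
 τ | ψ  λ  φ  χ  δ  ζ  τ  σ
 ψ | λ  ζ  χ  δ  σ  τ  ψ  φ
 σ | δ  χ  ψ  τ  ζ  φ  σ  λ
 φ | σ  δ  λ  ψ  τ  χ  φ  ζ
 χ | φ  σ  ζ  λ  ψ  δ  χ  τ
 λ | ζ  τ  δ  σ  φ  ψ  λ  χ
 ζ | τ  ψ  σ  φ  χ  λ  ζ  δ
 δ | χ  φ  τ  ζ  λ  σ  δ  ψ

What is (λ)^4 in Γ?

λ^1 = λ
λ^2 = λ ⋆ λ = ψ
λ^3 = ψ ⋆ λ = τ
λ^4 = τ ⋆ λ = ζ

ζ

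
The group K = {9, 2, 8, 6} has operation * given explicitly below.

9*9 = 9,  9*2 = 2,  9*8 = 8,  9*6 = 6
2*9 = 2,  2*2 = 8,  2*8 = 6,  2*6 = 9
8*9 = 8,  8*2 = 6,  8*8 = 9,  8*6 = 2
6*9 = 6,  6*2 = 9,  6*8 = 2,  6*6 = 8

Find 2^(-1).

First locate the identity: row 9 matches the header, so 9 is the identity.
Scan row 2 for 9: 2*6 = 9. Hence 2^(-1) = 6.

6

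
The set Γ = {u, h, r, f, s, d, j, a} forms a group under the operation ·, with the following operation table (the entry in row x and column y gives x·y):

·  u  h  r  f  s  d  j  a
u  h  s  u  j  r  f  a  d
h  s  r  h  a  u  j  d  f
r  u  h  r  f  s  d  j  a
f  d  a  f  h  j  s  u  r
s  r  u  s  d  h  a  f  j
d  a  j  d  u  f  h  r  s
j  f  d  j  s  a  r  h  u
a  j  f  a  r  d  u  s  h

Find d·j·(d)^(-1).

j

The identity is r. In row d, the entry r sits in column j, so d^(-1) = j.
d·j = r
r·j = j
(Structurally, Γ here is isomorphic to the quaternion group Q_8.)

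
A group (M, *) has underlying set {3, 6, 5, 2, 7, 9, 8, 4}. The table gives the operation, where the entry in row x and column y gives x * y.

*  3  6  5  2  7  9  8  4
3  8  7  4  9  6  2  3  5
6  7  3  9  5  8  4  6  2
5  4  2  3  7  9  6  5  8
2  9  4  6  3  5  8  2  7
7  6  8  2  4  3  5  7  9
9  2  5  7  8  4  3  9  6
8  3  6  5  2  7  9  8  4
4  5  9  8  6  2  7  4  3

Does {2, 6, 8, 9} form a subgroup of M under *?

2 * 2 = 3, which is not in {2, 6, 8, 9}.
The subset is not closed under *, so it is not a subgroup.

No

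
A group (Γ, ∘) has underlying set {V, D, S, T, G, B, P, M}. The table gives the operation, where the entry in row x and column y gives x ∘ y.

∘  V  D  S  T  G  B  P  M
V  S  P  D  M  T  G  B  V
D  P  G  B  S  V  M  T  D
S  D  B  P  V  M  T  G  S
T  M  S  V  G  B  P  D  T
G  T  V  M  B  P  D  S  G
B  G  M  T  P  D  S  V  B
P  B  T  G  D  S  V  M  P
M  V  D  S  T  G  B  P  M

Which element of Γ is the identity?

M

The identity e satisfies e ∘ x = x for all x, so its row in the table reproduces the column headers.
Row M reads: V, D, S, T, G, B, P, M — exactly the header order. So M is the identity.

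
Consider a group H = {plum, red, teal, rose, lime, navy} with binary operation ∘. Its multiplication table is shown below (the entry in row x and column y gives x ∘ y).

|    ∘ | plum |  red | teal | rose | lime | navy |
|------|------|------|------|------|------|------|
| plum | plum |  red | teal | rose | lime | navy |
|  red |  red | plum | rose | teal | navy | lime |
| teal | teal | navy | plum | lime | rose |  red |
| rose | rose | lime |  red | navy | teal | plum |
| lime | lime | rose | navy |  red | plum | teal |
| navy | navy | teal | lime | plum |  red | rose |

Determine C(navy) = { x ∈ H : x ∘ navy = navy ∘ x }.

{navy, plum, rose}

Compare row navy with column navy entry by entry.
rose ∘ navy = plum = navy ∘ rose, so rose commutes with navy.
teal ∘ navy = red but navy ∘ teal = lime, so teal does not.
Collecting the elements that commute with navy: C(navy) = {navy, plum, rose}.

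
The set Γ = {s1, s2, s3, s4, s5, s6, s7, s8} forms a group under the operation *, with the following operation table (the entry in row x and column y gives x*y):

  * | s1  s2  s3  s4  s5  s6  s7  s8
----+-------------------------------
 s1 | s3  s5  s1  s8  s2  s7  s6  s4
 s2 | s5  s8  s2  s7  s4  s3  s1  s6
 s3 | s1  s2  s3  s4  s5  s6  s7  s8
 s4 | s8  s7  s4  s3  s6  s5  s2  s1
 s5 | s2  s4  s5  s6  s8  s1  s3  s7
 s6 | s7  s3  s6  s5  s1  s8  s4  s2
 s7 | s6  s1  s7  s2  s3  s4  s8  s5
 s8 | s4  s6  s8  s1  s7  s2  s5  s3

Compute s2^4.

s3

s2^1 = s2
s2^2 = s2*s2 = s8
s2^3 = s8*s2 = s6
s2^4 = s6*s2 = s3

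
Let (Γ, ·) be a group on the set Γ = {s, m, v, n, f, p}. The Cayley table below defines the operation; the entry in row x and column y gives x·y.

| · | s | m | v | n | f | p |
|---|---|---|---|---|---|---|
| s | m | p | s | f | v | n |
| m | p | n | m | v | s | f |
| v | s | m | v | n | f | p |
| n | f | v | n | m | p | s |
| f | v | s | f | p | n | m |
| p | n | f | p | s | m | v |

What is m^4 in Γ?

m^1 = m
m^2 = m·m = n
m^3 = n·m = v
m^4 = v·m = m
(Structurally, Γ here is isomorphic to the cyclic group Z_6.)

m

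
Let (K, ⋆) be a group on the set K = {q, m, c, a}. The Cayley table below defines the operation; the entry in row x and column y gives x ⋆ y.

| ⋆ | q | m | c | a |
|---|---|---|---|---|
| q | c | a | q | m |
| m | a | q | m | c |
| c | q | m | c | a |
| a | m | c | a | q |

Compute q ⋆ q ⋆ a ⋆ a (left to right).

q ⋆ q = c
c ⋆ a = a
a ⋆ a = q

q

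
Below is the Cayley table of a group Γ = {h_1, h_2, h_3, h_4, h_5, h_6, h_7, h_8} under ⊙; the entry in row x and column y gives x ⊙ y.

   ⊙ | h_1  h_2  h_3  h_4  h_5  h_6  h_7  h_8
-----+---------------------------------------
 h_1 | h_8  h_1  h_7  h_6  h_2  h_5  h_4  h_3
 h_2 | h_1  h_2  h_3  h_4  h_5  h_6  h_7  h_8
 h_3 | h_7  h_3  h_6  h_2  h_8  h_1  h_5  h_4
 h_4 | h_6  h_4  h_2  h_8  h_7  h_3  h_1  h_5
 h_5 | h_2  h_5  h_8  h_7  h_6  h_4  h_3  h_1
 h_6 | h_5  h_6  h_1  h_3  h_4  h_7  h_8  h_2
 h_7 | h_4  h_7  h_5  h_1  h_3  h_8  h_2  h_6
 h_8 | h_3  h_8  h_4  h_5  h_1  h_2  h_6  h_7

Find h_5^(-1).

First locate the identity: row h_2 matches the header, so h_2 is the identity.
Scan row h_5 for h_2: h_5 ⊙ h_1 = h_2. Hence h_5^(-1) = h_1.

h_1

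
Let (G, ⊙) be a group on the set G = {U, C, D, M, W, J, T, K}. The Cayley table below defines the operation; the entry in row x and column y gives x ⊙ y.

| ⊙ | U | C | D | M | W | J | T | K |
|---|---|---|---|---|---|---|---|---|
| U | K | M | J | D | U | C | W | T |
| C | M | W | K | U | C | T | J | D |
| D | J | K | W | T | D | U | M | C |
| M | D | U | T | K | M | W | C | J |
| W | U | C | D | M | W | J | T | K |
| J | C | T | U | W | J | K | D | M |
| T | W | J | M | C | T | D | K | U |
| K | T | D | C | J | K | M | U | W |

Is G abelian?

Check whether the table is symmetric across its main diagonal.
Every entry (row x, col y) equals the entry (row y, col x), so G is abelian.
(In fact G ≅ Z_2 x Z_4.)

Yes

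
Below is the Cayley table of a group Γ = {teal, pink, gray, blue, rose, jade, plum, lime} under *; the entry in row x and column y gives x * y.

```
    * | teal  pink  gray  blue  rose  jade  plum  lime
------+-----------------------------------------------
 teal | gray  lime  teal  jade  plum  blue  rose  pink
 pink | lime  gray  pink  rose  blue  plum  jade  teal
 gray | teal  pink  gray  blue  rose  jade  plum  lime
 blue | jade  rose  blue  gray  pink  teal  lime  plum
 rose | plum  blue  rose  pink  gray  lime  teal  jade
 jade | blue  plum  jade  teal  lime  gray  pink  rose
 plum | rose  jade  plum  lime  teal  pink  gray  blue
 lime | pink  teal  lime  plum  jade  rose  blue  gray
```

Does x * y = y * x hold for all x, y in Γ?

Yes

Check whether the table is symmetric across its main diagonal.
Every entry (row x, col y) equals the entry (row y, col x), so Γ is abelian.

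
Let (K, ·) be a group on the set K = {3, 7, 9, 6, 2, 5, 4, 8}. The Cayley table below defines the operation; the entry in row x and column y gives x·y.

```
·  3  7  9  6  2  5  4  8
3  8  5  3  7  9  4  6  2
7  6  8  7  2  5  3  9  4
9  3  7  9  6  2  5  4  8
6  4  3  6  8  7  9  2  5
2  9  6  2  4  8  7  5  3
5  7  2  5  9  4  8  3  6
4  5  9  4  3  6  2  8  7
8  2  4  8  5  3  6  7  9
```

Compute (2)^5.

2

2^1 = 2
2^2 = 2·2 = 8
2^3 = 8·2 = 3
2^4 = 3·2 = 9
2^5 = 9·2 = 2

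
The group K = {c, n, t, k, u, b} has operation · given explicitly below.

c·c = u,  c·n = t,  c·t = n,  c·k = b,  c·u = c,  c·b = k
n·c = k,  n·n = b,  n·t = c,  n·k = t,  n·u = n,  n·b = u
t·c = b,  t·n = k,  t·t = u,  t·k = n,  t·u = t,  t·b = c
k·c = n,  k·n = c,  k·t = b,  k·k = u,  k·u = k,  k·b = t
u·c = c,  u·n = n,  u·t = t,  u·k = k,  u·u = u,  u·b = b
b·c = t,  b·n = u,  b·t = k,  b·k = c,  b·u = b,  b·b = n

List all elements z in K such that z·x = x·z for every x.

{u}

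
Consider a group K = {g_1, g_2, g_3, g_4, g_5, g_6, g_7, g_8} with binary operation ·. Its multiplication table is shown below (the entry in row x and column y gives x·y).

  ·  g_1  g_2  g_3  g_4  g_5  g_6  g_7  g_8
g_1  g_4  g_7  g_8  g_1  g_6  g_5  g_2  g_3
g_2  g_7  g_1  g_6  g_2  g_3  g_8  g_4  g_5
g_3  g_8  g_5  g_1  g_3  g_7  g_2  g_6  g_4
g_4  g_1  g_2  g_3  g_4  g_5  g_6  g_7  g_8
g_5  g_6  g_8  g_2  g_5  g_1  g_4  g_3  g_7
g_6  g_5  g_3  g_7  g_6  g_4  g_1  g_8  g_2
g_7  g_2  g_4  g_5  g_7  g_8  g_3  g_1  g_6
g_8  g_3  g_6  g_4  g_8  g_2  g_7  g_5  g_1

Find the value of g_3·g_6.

Read row g_3, column g_6: g_3·g_6 = g_2.

g_2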